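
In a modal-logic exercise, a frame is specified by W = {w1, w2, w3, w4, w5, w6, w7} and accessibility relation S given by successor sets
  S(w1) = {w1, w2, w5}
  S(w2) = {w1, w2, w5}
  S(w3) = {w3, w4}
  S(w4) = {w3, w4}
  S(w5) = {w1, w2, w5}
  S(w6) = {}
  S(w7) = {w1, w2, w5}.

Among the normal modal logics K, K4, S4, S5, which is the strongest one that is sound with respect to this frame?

Transitive (axiom 4): yes — every two-step S-path is closed by a direct edge.
Reflexive (axiom T): no — w6 is not related to itself.
Euclidean (axiom 5): yes — any two successors of a common world are S-related.
So F validates K, K4; S4 would additionally require S to be reflexive. The strongest is K4.

K4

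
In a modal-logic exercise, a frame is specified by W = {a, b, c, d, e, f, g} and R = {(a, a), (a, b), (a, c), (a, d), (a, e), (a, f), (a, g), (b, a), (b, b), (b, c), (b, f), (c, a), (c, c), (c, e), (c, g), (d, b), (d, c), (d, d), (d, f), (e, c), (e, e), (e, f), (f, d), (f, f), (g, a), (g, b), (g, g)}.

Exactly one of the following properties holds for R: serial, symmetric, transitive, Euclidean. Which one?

Serial: yes — every world has a successor (e.g. a R a).
Symmetric: no — a R d but not d R a.
Transitive: no — b R a and a R d, but not b R d.
Euclidean: no — a R b and a R d, but not b R d.
Only serial holds.

serial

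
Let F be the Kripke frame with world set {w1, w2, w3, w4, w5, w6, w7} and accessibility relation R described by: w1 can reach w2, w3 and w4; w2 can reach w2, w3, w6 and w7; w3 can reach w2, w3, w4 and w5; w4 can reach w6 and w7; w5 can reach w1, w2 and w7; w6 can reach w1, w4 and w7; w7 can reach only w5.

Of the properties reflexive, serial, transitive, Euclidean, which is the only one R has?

Reflexive: no — w1 is not related to itself.
Serial: yes — every world has a successor (e.g. w1 R w2).
Transitive: no — w1 R w2 and w2 R w6, but not w1 R w6.
Euclidean: no — w1 R w2 and w1 R w4, but not w2 R w4.
Only serial holds.

serial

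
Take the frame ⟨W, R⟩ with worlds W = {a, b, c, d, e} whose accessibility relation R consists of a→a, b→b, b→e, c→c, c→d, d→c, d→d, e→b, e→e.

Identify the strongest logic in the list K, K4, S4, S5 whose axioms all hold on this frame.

Transitive (axiom 4): yes — every two-step R-path is closed by a direct edge.
Reflexive (axiom T): yes — every world is R-related to itself.
Euclidean (axiom 5): yes — any two successors of a common world are R-related.
So F validates K, K4, S4, S5. The strongest is S5.

S5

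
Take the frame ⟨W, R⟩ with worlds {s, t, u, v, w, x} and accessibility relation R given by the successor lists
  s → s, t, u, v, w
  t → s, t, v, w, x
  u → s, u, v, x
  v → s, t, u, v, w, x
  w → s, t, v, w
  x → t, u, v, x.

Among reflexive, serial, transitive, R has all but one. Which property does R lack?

transitive

Reflexive: yes — every world is R-related to itself.
Serial: yes — every world has a successor (e.g. s R s).
Transitive: no — s R t and t R x, but not s R x.
Only transitive fails.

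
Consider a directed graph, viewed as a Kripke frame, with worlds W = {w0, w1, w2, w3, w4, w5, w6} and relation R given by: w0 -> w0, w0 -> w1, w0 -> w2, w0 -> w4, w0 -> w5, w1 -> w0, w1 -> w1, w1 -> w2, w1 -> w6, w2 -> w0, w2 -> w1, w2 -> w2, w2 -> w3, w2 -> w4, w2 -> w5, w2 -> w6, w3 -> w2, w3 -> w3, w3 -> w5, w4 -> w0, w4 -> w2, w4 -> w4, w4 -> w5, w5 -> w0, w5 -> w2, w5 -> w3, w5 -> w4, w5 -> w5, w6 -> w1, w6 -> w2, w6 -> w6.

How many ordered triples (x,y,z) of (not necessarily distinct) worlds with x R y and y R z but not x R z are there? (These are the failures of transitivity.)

28

Enumerating: (w0,w1,w6), (w0,w2,w3), (w0,w2,w6), (w0,w5,w3), (w1,w0,w4), (w1,w0,w5), (w1,w2,w3), (w1,w2,w4), (w1,w2,w5), (w3,w2,w0), (w3,w2,w1), (w3,w2,w4), … and 16 more.
Total: 28.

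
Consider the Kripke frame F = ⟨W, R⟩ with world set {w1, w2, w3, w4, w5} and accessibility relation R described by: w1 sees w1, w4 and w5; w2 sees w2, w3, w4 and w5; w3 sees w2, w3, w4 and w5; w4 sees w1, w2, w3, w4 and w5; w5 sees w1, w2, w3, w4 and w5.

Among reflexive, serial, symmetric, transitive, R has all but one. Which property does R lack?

Reflexive: yes — every world is R-related to itself.
Serial: yes — every world has a successor (e.g. w1 R w1).
Symmetric: yes — every pair in R has its reverse in R.
Transitive: no — w1 R w4 and w4 R w2, but not w1 R w2.
Only transitive fails.

transitive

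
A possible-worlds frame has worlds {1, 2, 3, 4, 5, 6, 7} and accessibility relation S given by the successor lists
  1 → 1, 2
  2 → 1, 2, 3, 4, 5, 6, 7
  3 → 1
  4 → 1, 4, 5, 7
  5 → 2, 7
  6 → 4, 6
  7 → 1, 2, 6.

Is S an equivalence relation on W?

No

Reflexive: no — 3 is not related to itself.
Symmetric: no — 2 S 3 but not 3 S 2.
Transitive: no — 1 S 2 and 2 S 3, but not 1 S 3.
So S is not an equivalence relation.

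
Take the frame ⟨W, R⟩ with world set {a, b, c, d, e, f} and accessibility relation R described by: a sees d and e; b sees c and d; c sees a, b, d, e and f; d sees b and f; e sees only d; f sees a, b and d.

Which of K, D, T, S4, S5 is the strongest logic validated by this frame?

D

Serial (axiom D): yes — every world has a successor (e.g. a R d).
Reflexive (axiom T): no — a is not related to itself.
Transitive (axiom 4): no — a R d and d R b, but not a R b.
Euclidean (axiom 5): no — a R d and a R e, but not d R e.
So F validates K, D; T would additionally require R to be reflexive. The strongest is D.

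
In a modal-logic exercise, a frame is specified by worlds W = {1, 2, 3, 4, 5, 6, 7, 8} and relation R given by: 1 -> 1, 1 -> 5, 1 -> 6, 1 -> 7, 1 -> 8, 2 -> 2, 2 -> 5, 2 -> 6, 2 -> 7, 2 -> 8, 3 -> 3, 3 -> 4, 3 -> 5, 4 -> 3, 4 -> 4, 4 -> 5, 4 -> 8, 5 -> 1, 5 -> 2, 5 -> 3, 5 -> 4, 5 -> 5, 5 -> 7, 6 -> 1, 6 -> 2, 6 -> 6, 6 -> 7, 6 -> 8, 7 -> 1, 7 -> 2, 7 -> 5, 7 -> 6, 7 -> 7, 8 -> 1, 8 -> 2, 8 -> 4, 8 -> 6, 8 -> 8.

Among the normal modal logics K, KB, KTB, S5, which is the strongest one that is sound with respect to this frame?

KTB

Symmetric (axiom B): yes — every pair in R has its reverse in R.
Reflexive (axiom T): yes — every world is R-related to itself.
Euclidean (axiom 5): no — 1 R 5 and 1 R 6, but not 5 R 6.
So F validates K, KB, KTB; S5 would additionally require R to be Euclidean. The strongest is KTB.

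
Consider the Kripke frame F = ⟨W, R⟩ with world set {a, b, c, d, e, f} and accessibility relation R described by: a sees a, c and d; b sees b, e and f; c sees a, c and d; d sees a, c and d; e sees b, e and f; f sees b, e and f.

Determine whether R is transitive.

Yes

Transitive: yes — every two-step R-path is closed by a direct edge.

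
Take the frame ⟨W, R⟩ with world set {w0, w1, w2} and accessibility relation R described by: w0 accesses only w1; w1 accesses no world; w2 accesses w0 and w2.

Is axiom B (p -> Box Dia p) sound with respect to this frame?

By correspondence theory, B is valid on a frame iff R is symmetric.
Symmetric: no — w0 R w1 but not w1 R w0.

No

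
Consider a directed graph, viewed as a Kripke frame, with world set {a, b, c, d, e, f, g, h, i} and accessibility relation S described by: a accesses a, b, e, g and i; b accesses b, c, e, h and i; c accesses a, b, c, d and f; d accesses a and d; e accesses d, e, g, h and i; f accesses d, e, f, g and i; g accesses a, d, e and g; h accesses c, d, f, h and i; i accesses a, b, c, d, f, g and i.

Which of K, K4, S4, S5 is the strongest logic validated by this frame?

K

Transitive (axiom 4): no — a S b and b S c, but not a S c.
Reflexive (axiom T): yes — every world is S-related to itself.
Euclidean (axiom 5): no — a S b and a S g, but not b S g.
So F validates K; K4 would additionally require S to be transitive. The strongest is K.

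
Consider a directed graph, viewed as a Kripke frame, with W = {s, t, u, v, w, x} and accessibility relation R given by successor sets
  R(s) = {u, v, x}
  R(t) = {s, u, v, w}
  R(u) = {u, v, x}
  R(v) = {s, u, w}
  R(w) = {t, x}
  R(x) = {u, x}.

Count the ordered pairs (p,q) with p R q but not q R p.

7

Enumerating: (s,u), (s,x), (t,s), (t,u), (t,v), (v,w), (w,x).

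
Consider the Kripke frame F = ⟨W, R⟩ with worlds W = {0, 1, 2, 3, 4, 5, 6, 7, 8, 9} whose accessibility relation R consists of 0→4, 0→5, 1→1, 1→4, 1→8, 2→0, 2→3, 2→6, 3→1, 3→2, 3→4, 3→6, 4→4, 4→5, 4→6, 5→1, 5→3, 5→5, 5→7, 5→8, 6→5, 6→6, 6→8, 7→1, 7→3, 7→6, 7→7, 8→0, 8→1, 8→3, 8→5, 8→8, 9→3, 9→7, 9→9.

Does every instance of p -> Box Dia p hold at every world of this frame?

No

The schema B characterises exactly the symmetric frames.
Symmetric: no — 0 R 4 but not 4 R 0.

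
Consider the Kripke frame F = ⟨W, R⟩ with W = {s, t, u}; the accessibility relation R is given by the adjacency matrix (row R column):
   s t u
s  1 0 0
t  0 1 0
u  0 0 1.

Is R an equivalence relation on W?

Yes

Reflexive: yes — every world is R-related to itself.
Symmetric: yes — every pair in R has its reverse in R.
Transitive: yes — every two-step R-path is closed by a direct edge.
So R is an equivalence relation.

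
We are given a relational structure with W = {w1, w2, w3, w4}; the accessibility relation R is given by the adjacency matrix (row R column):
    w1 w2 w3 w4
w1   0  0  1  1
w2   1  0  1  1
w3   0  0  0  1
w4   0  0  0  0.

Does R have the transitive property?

Transitive: yes — every two-step R-path is closed by a direct edge.

Yes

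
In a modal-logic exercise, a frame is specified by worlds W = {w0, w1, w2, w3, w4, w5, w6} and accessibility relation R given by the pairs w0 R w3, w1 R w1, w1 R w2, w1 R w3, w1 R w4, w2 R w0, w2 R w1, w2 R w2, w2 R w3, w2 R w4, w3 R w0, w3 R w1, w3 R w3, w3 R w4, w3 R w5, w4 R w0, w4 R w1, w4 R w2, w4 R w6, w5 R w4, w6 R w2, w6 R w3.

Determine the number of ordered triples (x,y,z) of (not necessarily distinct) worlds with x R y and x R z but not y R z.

36

Enumerating: (w1,w3,w2), (w1,w4,w3), (w1,w4,w4), (w2,w0,w0), (w2,w0,w1), (w2,w0,w2), (w2,w0,w4), (w2,w1,w0), (w2,w3,w2), (w2,w4,w3), (w2,w4,w4), (w3,w0,w0), … and 24 more.
Total: 36.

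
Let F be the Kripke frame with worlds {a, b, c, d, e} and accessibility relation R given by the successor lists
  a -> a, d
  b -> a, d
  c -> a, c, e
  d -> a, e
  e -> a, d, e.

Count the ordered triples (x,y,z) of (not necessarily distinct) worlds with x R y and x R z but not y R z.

8

Enumerating: (a,d,d), (b,d,d), (c,a,c), (c,a,e), (c,e,c), (d,a,e), (e,a,e), (e,d,d).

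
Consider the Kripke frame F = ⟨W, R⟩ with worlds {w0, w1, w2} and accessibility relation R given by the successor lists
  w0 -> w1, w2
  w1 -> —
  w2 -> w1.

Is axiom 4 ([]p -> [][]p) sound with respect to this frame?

Yes

The schema 4 characterises exactly the transitive frames.
Transitive: yes — every two-step R-path is closed by a direct edge.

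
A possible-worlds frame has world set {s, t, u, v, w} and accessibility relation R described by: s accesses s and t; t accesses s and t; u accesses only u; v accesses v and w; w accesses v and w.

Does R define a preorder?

Reflexive: yes — every world is R-related to itself.
Transitive: yes — every two-step R-path is closed by a direct edge.
So R is a preorder.

Yes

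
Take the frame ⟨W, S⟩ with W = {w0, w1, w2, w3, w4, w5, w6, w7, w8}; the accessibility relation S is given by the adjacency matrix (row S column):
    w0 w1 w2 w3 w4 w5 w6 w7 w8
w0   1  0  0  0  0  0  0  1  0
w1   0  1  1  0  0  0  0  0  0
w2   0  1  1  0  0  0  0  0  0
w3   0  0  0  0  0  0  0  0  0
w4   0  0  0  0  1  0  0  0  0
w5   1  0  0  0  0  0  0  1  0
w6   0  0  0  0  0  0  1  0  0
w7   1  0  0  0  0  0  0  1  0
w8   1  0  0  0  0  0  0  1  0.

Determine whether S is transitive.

Yes

Transitive: yes — every two-step S-path is closed by a direct edge.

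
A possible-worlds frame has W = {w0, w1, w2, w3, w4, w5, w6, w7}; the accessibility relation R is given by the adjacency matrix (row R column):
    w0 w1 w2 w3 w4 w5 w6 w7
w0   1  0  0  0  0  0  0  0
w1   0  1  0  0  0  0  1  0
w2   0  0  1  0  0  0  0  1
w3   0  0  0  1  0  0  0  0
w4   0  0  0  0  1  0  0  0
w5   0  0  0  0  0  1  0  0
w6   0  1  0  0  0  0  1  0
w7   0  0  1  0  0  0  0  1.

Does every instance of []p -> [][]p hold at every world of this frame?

Yes

By correspondence theory, 4 is valid on a frame iff R is transitive.
Transitive: yes — every two-step R-path is closed by a direct edge.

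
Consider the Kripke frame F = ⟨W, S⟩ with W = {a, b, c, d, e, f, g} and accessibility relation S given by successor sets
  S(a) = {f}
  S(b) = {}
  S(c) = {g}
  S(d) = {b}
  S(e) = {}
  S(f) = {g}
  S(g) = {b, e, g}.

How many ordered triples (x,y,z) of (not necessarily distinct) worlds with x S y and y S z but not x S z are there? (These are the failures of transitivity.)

5

Enumerating: (a,f,g), (c,g,b), (c,g,e), (f,g,b), (f,g,e).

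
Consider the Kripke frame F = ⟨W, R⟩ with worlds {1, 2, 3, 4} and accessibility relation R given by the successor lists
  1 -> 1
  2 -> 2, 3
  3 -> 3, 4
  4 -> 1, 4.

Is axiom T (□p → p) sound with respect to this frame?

The schema T characterises exactly the reflexive frames.
Reflexive: yes — every world is R-related to itself.

Yes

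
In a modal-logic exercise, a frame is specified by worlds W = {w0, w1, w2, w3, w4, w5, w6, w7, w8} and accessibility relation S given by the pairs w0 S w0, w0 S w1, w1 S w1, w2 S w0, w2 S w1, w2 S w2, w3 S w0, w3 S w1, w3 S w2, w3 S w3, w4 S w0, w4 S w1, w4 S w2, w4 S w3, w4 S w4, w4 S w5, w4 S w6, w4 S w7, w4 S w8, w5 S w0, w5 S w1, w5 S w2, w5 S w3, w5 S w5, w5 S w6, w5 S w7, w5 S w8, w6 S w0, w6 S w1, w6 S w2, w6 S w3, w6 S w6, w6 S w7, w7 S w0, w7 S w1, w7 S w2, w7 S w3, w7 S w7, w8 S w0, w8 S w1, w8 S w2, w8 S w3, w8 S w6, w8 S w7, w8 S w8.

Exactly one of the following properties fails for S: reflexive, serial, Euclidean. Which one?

Reflexive: yes — every world is S-related to itself.
Serial: yes — every world has a successor (e.g. w0 S w0).
Euclidean: no — w2 S w1 and w2 S w0, but not w1 S w0.
Only Euclidean fails.

Euclidean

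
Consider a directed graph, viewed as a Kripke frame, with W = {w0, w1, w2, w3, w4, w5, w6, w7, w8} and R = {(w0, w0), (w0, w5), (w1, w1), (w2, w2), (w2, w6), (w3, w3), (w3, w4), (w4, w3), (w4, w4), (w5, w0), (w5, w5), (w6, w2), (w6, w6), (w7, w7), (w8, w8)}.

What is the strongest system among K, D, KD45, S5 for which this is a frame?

S5

Serial (axiom D): yes — every world has a successor (e.g. w0 R w0).
Euclidean (axiom 5): yes — any two successors of a common world are R-related.
Transitive (axiom 4): yes — every two-step R-path is closed by a direct edge.
Reflexive (axiom T): yes — every world is R-related to itself.
So F validates K, D, KD45, S5. The strongest is S5.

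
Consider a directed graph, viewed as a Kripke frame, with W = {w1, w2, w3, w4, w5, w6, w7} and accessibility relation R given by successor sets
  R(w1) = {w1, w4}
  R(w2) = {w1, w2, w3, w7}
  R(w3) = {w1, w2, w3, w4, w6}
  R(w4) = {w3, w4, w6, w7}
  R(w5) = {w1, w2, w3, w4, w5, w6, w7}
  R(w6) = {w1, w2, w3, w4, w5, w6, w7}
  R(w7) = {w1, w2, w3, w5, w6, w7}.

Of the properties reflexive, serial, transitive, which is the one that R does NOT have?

Reflexive: yes — every world is R-related to itself.
Serial: yes — every world has a successor (e.g. w1 R w1).
Transitive: no — w1 R w4 and w4 R w3, but not w1 R w3.
Only transitive fails.

transitive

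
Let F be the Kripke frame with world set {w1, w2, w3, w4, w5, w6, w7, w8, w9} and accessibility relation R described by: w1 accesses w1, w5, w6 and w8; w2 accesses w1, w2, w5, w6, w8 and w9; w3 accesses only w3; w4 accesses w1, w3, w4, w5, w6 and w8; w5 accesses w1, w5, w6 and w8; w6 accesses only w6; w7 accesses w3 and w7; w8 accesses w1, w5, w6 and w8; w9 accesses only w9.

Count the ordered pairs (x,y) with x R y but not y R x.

14

Enumerating: (w1,w6), (w2,w1), (w2,w5), (w2,w6), (w2,w8), (w2,w9), (w4,w1), (w4,w3), (w4,w5), (w4,w6), (w4,w8), (w5,w6), (w7,w3), (w8,w6).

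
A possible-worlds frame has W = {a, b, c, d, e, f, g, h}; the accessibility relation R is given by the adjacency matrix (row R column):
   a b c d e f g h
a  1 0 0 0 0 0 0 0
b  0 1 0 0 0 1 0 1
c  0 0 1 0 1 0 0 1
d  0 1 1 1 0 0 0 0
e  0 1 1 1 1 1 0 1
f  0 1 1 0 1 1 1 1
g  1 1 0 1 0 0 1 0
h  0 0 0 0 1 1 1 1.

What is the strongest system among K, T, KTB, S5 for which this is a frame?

T

Reflexive (axiom T): yes — every world is R-related to itself.
Symmetric (axiom B): no — b R h but not h R b.
Euclidean (axiom 5): no — d R b and d R c, but not b R c.
So F validates K, T; KTB would additionally require R to be symmetric. The strongest is T.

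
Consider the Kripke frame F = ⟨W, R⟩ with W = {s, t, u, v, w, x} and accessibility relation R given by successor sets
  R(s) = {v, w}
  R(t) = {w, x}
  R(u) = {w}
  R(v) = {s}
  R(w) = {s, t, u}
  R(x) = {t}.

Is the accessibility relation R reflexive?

Reflexive: no — s is not related to itself.

No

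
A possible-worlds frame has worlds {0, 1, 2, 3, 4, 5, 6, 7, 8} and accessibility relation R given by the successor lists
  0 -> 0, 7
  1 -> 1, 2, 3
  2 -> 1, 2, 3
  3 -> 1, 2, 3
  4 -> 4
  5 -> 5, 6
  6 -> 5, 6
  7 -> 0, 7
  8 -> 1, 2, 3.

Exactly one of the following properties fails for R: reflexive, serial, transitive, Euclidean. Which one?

reflexive

Reflexive: no — 8 is not related to itself.
Serial: yes — every world has a successor (e.g. 0 R 0).
Transitive: yes — every two-step R-path is closed by a direct edge.
Euclidean: yes — any two successors of a common world are R-related.
Only reflexive fails.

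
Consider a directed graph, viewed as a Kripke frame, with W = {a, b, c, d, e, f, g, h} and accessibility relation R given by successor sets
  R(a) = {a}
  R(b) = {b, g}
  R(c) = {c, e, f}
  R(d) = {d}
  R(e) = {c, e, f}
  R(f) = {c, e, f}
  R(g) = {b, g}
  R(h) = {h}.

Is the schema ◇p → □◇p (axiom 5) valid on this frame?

Yes

Axiom 5 corresponds to the accessibility relation being Euclidean.
Euclidean: yes — any two successors of a common world are R-related.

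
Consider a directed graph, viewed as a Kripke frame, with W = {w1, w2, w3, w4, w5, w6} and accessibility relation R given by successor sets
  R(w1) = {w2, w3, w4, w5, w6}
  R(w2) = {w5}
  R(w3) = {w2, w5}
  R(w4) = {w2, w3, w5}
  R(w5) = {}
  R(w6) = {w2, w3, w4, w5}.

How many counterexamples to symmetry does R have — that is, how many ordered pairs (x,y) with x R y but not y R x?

15

Enumerating: (w1,w2), (w1,w3), (w1,w4), (w1,w5), (w1,w6), (w2,w5), (w3,w2), (w3,w5), (w4,w2), (w4,w3), (w4,w5), (w6,w2), (w6,w3), (w6,w4), (w6,w5).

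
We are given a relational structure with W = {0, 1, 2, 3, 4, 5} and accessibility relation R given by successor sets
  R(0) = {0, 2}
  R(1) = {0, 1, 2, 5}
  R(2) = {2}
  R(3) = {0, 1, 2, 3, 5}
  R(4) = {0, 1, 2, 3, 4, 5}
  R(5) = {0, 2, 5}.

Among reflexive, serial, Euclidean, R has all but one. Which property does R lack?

Reflexive: yes — every world is R-related to itself.
Serial: yes — every world has a successor (e.g. 0 R 0).
Euclidean: no — 1 R 0 and 1 R 5, but not 0 R 5.
Only Euclidean fails.

Euclidean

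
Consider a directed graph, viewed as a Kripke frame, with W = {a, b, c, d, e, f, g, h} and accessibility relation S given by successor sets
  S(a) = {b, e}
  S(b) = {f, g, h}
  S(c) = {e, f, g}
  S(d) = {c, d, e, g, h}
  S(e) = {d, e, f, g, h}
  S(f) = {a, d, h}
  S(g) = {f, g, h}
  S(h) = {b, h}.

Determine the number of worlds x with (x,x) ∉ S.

Enumerating: a, b, c, f.

4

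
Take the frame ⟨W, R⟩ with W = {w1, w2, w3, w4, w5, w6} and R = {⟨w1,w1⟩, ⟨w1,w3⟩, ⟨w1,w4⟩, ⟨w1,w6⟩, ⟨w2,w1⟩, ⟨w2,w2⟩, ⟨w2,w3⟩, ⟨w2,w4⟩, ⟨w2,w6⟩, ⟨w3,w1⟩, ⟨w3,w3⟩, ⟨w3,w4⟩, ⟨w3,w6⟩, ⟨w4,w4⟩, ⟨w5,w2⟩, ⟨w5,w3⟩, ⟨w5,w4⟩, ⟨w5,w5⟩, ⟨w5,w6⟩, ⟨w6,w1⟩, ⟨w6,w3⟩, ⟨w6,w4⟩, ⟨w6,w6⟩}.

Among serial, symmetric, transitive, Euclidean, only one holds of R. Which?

serial

Serial: yes — every world has a successor (e.g. w1 R w1).
Symmetric: no — w1 R w4 but not w4 R w1.
Transitive: no — w5 R w2 and w2 R w1, but not w5 R w1.
Euclidean: no — w1 R w4 and w1 R w3, but not w4 R w3.
Only serial holds.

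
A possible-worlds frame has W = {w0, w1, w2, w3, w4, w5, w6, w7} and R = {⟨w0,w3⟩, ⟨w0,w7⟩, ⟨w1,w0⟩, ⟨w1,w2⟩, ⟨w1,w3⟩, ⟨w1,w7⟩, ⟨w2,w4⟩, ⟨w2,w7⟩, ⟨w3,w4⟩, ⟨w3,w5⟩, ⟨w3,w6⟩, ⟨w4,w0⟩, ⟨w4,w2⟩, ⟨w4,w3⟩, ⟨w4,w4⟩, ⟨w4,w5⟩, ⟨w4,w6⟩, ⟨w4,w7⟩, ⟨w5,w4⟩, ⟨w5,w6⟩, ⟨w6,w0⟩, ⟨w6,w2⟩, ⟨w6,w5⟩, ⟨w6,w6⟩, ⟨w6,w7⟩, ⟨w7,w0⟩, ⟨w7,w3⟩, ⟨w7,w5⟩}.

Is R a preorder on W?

No

Reflexive: no — w0 is not related to itself.
Transitive: no — w0 R w3 and w3 R w4, but not w0 R w4.
So R is not a preorder.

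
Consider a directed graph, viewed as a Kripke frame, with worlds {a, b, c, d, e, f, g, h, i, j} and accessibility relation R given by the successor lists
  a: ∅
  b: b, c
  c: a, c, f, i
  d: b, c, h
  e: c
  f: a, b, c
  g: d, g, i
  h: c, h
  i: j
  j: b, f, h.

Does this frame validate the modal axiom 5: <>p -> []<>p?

The schema 5 characterises exactly the Euclidean frames.
Euclidean: no — c R a and c R f, but not a R f.

No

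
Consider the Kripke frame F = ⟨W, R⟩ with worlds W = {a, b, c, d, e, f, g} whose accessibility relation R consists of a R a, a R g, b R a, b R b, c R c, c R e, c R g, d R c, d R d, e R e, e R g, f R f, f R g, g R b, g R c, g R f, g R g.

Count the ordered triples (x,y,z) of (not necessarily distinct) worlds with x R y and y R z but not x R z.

Enumerating: (a,g,b), (a,g,c), (a,g,f), (b,a,g), (c,g,b), (c,g,f), (d,c,e), (d,c,g), (e,g,b), (e,g,c), (e,g,f), (f,g,b), (f,g,c), (g,b,a), (g,c,e).

15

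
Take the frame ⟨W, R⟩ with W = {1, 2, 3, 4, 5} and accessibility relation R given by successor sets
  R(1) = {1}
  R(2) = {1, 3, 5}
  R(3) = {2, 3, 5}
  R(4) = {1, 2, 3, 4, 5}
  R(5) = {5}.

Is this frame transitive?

No

Transitive: no — 3 R 2 and 2 R 1, but not 3 R 1.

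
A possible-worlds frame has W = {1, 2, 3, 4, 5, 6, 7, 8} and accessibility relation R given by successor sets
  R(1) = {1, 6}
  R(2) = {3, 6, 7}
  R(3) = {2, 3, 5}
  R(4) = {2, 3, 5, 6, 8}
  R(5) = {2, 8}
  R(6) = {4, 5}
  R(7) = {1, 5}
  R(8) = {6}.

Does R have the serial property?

Serial: yes — every world has a successor (e.g. 1 R 1).

Yes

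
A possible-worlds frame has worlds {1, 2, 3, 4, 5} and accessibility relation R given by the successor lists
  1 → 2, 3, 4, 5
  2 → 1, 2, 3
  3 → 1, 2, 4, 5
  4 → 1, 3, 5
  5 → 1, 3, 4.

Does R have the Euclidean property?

Euclidean: no — 1 R 2 and 1 R 4, but not 2 R 4.

No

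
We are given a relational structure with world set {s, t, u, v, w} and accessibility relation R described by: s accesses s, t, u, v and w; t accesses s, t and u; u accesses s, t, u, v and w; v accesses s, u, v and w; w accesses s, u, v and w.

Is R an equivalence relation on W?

Reflexive: yes — every world is R-related to itself.
Symmetric: yes — every pair in R has its reverse in R.
Transitive: no — t R s and s R v, but not t R v.
So R is not an equivalence relation.

No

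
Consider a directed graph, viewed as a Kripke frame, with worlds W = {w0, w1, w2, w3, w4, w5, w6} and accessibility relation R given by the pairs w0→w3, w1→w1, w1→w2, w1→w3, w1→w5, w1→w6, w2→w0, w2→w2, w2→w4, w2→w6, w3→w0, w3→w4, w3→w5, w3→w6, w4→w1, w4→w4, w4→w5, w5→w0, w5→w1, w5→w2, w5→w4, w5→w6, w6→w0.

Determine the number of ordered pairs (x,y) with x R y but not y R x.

Enumerating: (w1,w2), (w1,w3), (w1,w6), (w2,w0), (w2,w4), (w2,w6), (w3,w4), (w3,w5), (w3,w6), (w4,w1), (w5,w0), (w5,w2), (w5,w6), (w6,w0).

14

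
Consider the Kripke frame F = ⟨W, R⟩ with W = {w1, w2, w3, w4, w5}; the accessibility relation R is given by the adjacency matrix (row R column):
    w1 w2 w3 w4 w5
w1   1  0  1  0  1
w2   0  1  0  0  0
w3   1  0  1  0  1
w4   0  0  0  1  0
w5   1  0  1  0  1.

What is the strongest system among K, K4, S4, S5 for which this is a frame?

Transitive (axiom 4): yes — every two-step R-path is closed by a direct edge.
Reflexive (axiom T): yes — every world is R-related to itself.
Euclidean (axiom 5): yes — any two successors of a common world are R-related.
So F validates K, K4, S4, S5. The strongest is S5.

S5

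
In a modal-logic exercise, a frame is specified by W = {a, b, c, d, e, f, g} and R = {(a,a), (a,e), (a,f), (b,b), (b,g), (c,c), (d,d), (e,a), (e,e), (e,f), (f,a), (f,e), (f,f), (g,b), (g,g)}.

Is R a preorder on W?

Reflexive: yes — every world is R-related to itself.
Transitive: yes — every two-step R-path is closed by a direct edge.
So R is a preorder.

Yes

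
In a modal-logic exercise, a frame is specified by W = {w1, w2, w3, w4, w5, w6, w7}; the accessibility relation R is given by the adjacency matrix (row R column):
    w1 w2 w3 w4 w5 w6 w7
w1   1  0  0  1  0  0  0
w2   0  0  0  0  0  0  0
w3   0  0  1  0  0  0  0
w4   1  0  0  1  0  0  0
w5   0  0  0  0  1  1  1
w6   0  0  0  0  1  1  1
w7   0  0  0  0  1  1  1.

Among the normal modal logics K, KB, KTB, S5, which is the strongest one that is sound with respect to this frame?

KB

Symmetric (axiom B): yes — every pair in R has its reverse in R.
Reflexive (axiom T): no — w2 is not related to itself.
Euclidean (axiom 5): yes — any two successors of a common world are R-related.
So F validates K, KB; KTB would additionally require R to be reflexive. The strongest is KB.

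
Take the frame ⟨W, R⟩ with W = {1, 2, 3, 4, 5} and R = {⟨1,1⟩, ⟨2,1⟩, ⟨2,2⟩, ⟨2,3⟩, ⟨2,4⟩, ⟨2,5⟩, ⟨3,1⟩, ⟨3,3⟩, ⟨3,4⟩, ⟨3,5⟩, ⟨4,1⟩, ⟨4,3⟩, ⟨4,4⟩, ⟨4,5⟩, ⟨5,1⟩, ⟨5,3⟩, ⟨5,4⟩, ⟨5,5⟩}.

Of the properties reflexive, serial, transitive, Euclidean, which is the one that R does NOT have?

Reflexive: yes — every world is R-related to itself.
Serial: yes — every world has a successor (e.g. 1 R 1).
Transitive: yes — every two-step R-path is closed by a direct edge.
Euclidean: no — 2 R 1 and 2 R 3, but not 1 R 3.
Only Euclidean fails.

Euclidean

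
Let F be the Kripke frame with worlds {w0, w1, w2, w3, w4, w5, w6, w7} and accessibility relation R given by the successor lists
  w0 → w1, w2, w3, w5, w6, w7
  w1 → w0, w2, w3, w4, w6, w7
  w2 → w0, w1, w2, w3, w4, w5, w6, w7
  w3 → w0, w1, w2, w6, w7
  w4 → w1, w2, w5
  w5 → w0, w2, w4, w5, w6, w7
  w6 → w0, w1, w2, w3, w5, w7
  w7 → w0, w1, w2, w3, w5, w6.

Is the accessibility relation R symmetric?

Yes

Symmetric: yes — every pair in R has its reverse in R.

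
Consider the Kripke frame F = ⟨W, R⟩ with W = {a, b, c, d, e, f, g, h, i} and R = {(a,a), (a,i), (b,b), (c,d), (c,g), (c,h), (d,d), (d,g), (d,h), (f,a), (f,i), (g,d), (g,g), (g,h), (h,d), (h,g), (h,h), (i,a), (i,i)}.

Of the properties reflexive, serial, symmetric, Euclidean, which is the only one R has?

Euclidean

Reflexive: no — c is not related to itself.
Serial: no — e has no R-successor.
Symmetric: no — c R d but not d R c.
Euclidean: yes — any two successors of a common world are R-related.
Only Euclidean holds.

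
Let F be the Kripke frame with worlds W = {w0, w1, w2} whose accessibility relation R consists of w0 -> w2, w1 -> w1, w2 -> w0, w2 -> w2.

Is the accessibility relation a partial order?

Reflexive: no — w0 is not related to itself.
Transitive: no — w0 R w2 and w2 R w0, but not w0 R w0.
Antisymmetric: no — w0 R w2 and w2 R w0 with w0 ≠ w2.
So R is not a partial order.

No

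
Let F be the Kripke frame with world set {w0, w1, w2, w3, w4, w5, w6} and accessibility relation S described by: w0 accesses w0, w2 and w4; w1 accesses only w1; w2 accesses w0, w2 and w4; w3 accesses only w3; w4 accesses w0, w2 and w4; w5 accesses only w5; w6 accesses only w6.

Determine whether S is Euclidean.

Euclidean: yes — any two successors of a common world are S-related.

Yes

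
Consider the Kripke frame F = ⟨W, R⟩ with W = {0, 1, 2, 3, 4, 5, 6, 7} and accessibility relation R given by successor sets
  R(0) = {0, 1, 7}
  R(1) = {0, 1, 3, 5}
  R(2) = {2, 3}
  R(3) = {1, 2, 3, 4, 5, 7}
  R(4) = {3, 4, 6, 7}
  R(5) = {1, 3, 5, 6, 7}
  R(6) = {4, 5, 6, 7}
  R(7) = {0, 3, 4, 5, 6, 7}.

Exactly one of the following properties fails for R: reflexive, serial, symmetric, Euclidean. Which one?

Reflexive: yes — every world is R-related to itself.
Serial: yes — every world has a successor (e.g. 0 R 0).
Symmetric: yes — every pair in R has its reverse in R.
Euclidean: no — 0 R 1 and 0 R 7, but not 1 R 7.
Only Euclidean fails.

Euclidean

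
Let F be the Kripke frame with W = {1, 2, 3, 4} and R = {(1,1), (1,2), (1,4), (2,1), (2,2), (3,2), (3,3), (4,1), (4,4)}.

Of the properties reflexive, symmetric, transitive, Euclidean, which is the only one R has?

reflexive

Reflexive: yes — every world is R-related to itself.
Symmetric: no — 3 R 2 but not 2 R 3.
Transitive: no — 2 R 1 and 1 R 4, but not 2 R 4.
Euclidean: no — 1 R 2 and 1 R 4, but not 2 R 4.
Only reflexive holds.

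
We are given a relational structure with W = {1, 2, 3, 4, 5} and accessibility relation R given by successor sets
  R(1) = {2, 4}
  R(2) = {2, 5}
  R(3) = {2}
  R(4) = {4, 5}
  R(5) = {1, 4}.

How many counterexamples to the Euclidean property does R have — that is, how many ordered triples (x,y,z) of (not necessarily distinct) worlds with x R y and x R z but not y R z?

7

Enumerating: (1,2,4), (1,4,2), (2,5,2), (2,5,5), (4,5,5), (5,1,1), (5,4,1).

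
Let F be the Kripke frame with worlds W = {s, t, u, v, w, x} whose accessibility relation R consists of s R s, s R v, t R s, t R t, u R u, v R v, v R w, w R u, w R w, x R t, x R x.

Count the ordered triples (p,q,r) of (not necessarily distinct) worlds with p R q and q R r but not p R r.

Enumerating: (s,v,w), (t,s,v), (v,w,u), (x,t,s).

4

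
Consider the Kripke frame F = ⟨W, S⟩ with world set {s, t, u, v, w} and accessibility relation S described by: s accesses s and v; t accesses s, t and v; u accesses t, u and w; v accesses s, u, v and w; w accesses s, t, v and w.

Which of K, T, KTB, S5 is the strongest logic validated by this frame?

Reflexive (axiom T): yes — every world is S-related to itself.
Symmetric (axiom B): no — t S s but not s S t.
Euclidean (axiom 5): no — u S t and u S w, but not t S w.
So F validates K, T; KTB would additionally require S to be symmetric. The strongest is T.

T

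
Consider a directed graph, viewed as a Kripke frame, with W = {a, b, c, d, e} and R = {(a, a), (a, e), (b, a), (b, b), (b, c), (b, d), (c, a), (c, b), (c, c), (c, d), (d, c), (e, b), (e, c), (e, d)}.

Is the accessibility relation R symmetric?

Symmetric: no — a R e but not e R a.

No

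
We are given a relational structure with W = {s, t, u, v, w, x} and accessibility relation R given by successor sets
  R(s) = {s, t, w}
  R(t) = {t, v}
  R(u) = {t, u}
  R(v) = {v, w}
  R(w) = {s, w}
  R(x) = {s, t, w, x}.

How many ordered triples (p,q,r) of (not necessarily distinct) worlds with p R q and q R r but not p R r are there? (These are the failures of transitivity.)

6

Enumerating: (s,t,v), (t,v,w), (u,t,v), (v,w,s), (w,s,t), (x,t,v).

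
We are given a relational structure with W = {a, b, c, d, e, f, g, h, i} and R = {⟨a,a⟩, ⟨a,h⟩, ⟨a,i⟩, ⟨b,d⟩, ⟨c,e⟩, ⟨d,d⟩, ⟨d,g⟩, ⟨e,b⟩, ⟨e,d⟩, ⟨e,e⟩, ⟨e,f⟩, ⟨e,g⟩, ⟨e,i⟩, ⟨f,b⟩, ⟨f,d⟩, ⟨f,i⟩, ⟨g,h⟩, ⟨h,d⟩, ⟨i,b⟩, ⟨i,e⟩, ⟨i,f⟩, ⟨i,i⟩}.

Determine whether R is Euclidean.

No

Euclidean: no — a R h and a R i, but not h R i.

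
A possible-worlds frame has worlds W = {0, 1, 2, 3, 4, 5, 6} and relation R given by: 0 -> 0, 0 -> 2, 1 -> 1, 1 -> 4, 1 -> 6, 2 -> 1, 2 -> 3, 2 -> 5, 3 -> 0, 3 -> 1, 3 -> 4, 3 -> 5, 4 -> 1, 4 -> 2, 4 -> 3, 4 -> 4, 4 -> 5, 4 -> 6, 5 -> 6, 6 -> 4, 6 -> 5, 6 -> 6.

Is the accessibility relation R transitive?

No

Transitive: no — 0 R 2 and 2 R 1, but not 0 R 1.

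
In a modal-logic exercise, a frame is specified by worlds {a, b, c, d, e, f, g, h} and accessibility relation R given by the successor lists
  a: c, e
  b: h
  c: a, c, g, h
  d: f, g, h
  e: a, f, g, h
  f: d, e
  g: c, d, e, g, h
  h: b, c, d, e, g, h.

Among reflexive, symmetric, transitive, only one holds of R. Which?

symmetric

Reflexive: no — a is not related to itself.
Symmetric: yes — every pair in R has its reverse in R.
Transitive: no — a R c and c R g, but not a R g.
Only symmetric holds.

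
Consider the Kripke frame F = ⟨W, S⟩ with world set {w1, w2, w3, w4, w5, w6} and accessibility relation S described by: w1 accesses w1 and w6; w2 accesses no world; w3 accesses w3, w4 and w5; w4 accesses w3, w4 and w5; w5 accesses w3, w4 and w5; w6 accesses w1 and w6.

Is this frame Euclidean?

Yes

Euclidean: yes — any two successors of a common world are S-related.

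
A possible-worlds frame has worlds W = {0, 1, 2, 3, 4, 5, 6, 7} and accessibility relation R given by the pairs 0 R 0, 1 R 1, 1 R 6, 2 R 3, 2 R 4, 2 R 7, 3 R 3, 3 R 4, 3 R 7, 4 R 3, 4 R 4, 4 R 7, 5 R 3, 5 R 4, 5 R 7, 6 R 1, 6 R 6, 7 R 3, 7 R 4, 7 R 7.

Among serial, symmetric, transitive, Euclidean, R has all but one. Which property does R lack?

Serial: yes — every world has a successor (e.g. 0 R 0).
Symmetric: no — 2 R 3 but not 3 R 2.
Transitive: yes — every two-step R-path is closed by a direct edge.
Euclidean: yes — any two successors of a common world are R-related.
Only symmetric fails.

symmetric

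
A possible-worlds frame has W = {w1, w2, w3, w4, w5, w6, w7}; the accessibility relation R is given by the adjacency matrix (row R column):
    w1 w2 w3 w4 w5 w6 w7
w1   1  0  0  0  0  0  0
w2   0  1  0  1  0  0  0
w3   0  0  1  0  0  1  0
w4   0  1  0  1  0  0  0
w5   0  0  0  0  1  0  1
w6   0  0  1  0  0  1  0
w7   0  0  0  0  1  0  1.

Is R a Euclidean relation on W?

Euclidean: yes — any two successors of a common world are R-related.

Yes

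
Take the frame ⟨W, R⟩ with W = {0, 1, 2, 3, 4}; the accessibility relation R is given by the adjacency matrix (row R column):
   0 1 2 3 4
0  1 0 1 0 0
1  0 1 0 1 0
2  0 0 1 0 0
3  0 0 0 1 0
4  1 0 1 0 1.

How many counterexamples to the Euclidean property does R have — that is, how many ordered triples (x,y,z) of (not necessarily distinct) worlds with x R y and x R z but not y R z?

5

Enumerating: (0,2,0), (1,3,1), (4,0,4), (4,2,0), (4,2,4).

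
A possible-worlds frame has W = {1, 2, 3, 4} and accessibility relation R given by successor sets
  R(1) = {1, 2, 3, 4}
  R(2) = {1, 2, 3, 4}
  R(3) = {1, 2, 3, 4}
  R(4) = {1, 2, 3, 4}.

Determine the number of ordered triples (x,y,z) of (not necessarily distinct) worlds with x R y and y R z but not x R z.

0

R is transitive; there are no such tuples.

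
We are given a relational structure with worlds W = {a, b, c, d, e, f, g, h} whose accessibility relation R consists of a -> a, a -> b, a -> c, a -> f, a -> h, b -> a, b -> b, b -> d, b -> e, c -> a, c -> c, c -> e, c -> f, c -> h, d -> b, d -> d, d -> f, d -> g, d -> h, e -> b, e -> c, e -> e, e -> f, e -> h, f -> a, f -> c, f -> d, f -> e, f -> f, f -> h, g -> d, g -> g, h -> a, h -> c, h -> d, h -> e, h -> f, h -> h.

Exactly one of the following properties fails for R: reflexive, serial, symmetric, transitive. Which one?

transitive

Reflexive: yes — every world is R-related to itself.
Serial: yes — every world has a successor (e.g. a R a).
Symmetric: yes — every pair in R has its reverse in R.
Transitive: no — a R b and b R d, but not a R d.
Only transitive fails.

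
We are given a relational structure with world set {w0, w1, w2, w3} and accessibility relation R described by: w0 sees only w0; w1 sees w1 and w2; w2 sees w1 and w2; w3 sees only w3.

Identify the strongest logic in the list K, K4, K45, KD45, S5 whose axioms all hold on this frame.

Transitive (axiom 4): yes — every two-step R-path is closed by a direct edge.
Euclidean (axiom 5): yes — any two successors of a common world are R-related.
Serial (axiom D): yes — every world has a successor (e.g. w0 R w0).
Reflexive (axiom T): yes — every world is R-related to itself.
So F validates K, K4, K45, KD45, S5. The strongest is S5.

S5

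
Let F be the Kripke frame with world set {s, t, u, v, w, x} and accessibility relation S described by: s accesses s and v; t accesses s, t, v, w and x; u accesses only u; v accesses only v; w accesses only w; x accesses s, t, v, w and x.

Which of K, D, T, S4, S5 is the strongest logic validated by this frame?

Serial (axiom D): yes — every world has a successor (e.g. s S s).
Reflexive (axiom T): yes — every world is S-related to itself.
Transitive (axiom 4): yes — every two-step S-path is closed by a direct edge.
Euclidean (axiom 5): no — t S s and t S w, but not s S w.
So F validates K, D, T, S4; S5 would additionally require S to be Euclidean. The strongest is S4.

S4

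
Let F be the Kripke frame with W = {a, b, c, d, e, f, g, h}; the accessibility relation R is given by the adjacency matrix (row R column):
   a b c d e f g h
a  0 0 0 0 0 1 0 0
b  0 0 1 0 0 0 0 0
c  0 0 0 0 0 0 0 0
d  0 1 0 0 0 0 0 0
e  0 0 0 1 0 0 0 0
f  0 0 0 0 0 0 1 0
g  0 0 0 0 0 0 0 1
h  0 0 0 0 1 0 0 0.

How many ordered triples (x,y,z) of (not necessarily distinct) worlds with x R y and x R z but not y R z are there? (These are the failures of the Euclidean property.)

7

Enumerating: (a,f,f), (b,c,c), (d,b,b), (e,d,d), (f,g,g), (g,h,h), (h,e,e).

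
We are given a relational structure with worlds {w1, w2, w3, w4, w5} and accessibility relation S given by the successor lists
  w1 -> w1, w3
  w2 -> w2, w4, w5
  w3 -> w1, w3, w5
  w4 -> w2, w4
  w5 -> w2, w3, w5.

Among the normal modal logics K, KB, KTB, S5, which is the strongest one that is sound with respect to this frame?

KTB

Symmetric (axiom B): yes — every pair in S has its reverse in S.
Reflexive (axiom T): yes — every world is S-related to itself.
Euclidean (axiom 5): no — w2 S w4 and w2 S w5, but not w4 S w5.
So F validates K, KB, KTB; S5 would additionally require S to be Euclidean. The strongest is KTB.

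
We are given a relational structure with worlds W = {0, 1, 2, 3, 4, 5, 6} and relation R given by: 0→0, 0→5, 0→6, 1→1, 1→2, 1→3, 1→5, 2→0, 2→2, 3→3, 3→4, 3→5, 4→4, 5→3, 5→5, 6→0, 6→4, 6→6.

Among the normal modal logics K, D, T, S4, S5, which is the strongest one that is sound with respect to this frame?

Serial (axiom D): yes — every world has a successor (e.g. 0 R 0).
Reflexive (axiom T): yes — every world is R-related to itself.
Transitive (axiom 4): no — 0 R 5 and 5 R 3, but not 0 R 3.
Euclidean (axiom 5): no — 0 R 5 and 0 R 6, but not 5 R 6.
So F validates K, D, T; S4 would additionally require R to be transitive. The strongest is T.

T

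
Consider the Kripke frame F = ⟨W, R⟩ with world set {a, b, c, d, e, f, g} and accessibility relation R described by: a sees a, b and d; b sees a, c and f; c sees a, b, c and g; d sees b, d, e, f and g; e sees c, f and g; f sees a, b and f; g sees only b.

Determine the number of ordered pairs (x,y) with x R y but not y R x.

12

Enumerating: (a,d), (c,a), (c,g), (d,b), (d,e), (d,f), (d,g), (e,c), (e,f), (e,g), (f,a), (g,b).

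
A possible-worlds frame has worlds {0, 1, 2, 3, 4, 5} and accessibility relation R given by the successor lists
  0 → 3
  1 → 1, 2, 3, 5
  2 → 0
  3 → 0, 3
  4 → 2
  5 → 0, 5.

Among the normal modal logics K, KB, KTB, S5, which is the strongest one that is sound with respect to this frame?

K

Symmetric (axiom B): no — 1 R 2 but not 2 R 1.
Reflexive (axiom T): no — 0 is not related to itself.
Euclidean (axiom 5): no — 1 R 2 and 1 R 3, but not 2 R 3.
So F validates K; KB would additionally require R to be symmetric. The strongest is K.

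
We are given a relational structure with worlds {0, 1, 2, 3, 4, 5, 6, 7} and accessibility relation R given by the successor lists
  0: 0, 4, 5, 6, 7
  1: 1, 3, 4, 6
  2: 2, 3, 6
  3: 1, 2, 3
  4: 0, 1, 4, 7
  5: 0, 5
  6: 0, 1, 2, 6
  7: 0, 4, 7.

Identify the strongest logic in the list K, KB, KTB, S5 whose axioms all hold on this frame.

Symmetric (axiom B): yes — every pair in R has its reverse in R.
Reflexive (axiom T): yes — every world is R-related to itself.
Euclidean (axiom 5): no — 0 R 4 and 0 R 5, but not 4 R 5.
So F validates K, KB, KTB; S5 would additionally require R to be Euclidean. The strongest is KTB.

KTB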